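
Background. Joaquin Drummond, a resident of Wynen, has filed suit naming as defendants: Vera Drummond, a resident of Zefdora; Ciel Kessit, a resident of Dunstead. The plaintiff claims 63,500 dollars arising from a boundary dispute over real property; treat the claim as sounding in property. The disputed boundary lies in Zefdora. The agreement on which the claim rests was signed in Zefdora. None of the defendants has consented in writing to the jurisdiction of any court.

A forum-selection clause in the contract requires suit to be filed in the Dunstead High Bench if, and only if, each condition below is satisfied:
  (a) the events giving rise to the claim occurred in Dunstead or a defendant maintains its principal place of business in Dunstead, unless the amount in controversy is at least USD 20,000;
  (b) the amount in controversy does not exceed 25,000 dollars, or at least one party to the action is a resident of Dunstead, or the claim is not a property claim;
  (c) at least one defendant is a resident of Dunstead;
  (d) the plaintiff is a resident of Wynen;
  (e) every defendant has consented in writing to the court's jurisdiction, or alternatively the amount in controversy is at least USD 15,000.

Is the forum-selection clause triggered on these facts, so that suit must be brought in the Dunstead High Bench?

The Dunstead High Bench:
  (a) The operative events occurred in Zefdora, not Dunstead; no defendant is a corporation — no alternative holds. However, the amount in controversy is USD 63,500, which meets the USD 20,000 floor, so the 'unless' proviso supplies this condition. Satisfied.
  (b) Ciel Kessit resides in Dunstead, which satisfies one of the alternatives. Met.
  (c) Ciel Kessit resides in Dunstead. Satisfied.
  (d) The plaintiff resides in Wynen. Condition met.
  (e) The amount in controversy is USD 63,500, which meets the 15,000 dollars floor, so this disjunct is met. Met.
  → Forum clause is triggered.

Yes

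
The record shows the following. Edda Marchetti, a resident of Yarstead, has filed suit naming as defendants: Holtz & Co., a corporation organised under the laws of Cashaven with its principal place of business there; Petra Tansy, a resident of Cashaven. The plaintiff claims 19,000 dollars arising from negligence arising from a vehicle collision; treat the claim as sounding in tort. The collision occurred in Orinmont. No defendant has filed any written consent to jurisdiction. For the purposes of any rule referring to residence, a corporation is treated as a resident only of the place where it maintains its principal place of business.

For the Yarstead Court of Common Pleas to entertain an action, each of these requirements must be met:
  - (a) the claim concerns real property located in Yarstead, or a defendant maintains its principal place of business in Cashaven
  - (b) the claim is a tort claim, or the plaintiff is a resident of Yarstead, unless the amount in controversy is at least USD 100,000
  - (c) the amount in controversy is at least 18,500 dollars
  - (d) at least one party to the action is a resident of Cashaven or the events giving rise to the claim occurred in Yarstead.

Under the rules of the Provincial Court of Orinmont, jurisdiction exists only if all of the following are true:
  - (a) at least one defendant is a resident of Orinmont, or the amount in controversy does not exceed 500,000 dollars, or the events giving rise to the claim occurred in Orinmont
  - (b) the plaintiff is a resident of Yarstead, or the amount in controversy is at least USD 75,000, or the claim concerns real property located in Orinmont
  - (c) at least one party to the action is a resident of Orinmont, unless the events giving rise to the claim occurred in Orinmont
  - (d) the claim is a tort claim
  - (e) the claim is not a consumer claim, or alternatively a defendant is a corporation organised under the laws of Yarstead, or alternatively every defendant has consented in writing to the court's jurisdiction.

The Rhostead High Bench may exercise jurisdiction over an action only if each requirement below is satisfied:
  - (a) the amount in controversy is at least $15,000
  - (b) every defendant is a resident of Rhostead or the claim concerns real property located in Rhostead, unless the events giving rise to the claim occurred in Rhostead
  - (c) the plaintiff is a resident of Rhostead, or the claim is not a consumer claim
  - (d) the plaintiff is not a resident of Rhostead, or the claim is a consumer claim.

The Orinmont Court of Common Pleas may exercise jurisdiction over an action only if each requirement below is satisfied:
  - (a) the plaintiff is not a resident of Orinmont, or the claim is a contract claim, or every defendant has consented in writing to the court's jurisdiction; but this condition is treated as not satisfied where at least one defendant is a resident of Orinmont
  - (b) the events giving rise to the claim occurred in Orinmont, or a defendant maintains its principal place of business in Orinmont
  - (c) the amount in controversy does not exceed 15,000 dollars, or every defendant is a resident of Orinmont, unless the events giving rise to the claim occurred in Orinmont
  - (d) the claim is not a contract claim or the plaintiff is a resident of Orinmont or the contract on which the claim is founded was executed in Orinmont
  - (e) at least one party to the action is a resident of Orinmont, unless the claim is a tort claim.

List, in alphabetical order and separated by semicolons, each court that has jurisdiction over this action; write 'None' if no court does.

The Yarstead Court of Common Pleas:
  (a) Holtz & Co. has its principal place of business in Cashaven, so this disjunct is met. Condition met.
  (b) The claim is a tort claim — that alternative is enough. Met.
  (c) The amount in controversy is USD 19,000, which meets the USD 18,500 floor. Satisfied.
  (d) Holtz & Co. resides in Cashaven, so this disjunct is met. Met.
  → All conditions met; jurisdiction exists.
The Provincial Court of Orinmont:
  (a) The amount in controversy is 19,000 dollars, within the 500,000 dollars ceiling, so one alternative holds. Satisfied.
  (b) The plaintiff resides in Yarstead, which satisfies one of the alternatives. Satisfied.
  (c) No party resides in Orinmont. However, the operative events occurred in Orinmont, so the 'unless' proviso supplies this condition. Satisfied.
  (d) The claim is a tort claim. Met.
  (e) The claim is a tort claim, not a consumer claim — that alternative is enough. Met.
  → Every requirement is satisfied — jurisdiction.
The Rhostead High Bench:
  (a) The amount in controversy is USD 19,000, which meets the 15,000 dollars floor. Condition met.
  (b) The defendants reside as follows — Holtz & Co. in Cashaven, Petra Tansy in Cashaven — not all in Rhostead; the claim does not concern real property — none of the alternatives is met. The proviso offers no rescue either, since the operative events occurred in Orinmont, not Rhostead. Not satisfied.
  (c) The claim is a tort claim, not a consumer claim, so one alternative holds. Condition met.
  (d) The plaintiff resides in Yarstead, which is not Rhostead, so this disjunct is met. Met.
  → At least one condition fails; no jurisdiction.
The Orinmont Court of Common Pleas:
  (a) The plaintiff resides in Yarstead, which is not Orinmont, which satisfies one of the alternatives. The exception is not triggered, since no defendant resides in Orinmont (they reside in Cashaven, Cashaven). Met.
  (b) The operative events occurred in Orinmont — that alternative is enough. Satisfied.
  (c) The amount in controversy is 19,000 dollars, above the $15,000 ceiling; the defendants reside as follows — Holtz & Co. in Cashaven, Petra Tansy in Cashaven — not all in Orinmont — none of the alternatives is met. But the operative events occurred in Orinmont, and the 'unless' clause therefore excuses the requirement. Satisfied.
  (d) The claim is a tort claim, not a contract claim, so one alternative holds. Met.
  (e) No party resides in Orinmont. The proviso rescues it, though: the claim is a tort claim. Met.
  → Every requirement is satisfied — jurisdiction.

the Orinmont Court of Common Pleas; the Provincial Court of Orinmont; the Yarstead Court of Common Pleas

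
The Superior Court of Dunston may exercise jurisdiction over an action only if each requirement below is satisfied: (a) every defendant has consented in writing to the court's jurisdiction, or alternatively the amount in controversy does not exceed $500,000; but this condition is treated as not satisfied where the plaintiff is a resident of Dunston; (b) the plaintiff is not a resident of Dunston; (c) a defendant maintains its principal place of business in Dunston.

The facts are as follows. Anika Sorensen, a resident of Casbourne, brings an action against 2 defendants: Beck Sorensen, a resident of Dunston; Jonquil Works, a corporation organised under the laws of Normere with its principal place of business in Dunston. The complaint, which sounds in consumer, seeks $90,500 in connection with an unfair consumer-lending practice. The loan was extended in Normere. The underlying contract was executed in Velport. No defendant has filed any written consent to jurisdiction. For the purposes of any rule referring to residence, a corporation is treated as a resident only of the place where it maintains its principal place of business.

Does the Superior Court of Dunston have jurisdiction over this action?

The Superior Court of Dunston:
  (a) The amount in controversy is $90,500, within the $500,000 ceiling, so one alternative holds. The carve-out does not apply: the plaintiff resides in Casbourne, not Dunston. Satisfied.
  (b) The plaintiff resides in Casbourne, which is not Dunston. Condition met.
  (c) Jonquil Works has its principal place of business in Dunston. Satisfied.
  → Jurisdiction lies.

Yes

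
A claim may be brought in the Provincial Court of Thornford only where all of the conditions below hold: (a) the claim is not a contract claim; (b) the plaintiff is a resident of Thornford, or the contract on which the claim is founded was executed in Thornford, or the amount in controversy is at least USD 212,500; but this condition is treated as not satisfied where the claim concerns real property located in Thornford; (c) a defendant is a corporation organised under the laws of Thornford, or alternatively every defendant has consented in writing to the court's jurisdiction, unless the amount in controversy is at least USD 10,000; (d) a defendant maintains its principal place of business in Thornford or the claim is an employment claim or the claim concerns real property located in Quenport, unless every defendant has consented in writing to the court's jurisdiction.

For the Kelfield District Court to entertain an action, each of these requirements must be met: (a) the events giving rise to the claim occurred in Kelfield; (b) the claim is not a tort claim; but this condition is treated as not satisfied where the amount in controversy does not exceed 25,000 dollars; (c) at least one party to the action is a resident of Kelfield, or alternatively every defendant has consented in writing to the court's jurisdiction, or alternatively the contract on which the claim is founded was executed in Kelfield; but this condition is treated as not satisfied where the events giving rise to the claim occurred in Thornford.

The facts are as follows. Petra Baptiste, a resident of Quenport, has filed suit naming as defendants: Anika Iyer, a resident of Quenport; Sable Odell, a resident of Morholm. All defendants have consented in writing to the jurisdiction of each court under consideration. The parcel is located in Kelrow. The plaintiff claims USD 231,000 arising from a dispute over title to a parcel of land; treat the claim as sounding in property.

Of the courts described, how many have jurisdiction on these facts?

1

The Provincial Court of Thornford:
  (a) The claim is a property claim, not a contract claim. Satisfied.
  (b) The amount in controversy is USD 231,000, which meets the $212,500 floor, so one alternative holds. The carve-out does not apply: the property lies in Kelrow, not Thornford. Condition met.
  (c) Every defendant has filed written consent, so one alternative holds. Met.
  (d) No defendant is a corporation; the claim is a property claim, not an employment claim; the property lies in Kelrow, not Quenport — every alternative fails. However, every defendant has filed written consent, so the 'unless' proviso supplies this condition. Met.
  → All conditions met; jurisdiction exists.
The Kelfield District Court:
  (a) The operative events occurred in Kelrow, not Kelfield. Fails.
  (b) The claim is a property claim, not a tort claim. And the carve-out is inapplicable — the amount in controversy is 231,000 dollars, above the 25,000 dollars ceiling. Condition met.
  (c) Every defendant has filed written consent, so one alternative holds. The exception is not triggered, since the operative events occurred in Kelrow, not Thornford. Condition met.
  → At least one condition fails; no jurisdiction.
Courts with jurisdiction: the Provincial Court of Thornford — 1 in total.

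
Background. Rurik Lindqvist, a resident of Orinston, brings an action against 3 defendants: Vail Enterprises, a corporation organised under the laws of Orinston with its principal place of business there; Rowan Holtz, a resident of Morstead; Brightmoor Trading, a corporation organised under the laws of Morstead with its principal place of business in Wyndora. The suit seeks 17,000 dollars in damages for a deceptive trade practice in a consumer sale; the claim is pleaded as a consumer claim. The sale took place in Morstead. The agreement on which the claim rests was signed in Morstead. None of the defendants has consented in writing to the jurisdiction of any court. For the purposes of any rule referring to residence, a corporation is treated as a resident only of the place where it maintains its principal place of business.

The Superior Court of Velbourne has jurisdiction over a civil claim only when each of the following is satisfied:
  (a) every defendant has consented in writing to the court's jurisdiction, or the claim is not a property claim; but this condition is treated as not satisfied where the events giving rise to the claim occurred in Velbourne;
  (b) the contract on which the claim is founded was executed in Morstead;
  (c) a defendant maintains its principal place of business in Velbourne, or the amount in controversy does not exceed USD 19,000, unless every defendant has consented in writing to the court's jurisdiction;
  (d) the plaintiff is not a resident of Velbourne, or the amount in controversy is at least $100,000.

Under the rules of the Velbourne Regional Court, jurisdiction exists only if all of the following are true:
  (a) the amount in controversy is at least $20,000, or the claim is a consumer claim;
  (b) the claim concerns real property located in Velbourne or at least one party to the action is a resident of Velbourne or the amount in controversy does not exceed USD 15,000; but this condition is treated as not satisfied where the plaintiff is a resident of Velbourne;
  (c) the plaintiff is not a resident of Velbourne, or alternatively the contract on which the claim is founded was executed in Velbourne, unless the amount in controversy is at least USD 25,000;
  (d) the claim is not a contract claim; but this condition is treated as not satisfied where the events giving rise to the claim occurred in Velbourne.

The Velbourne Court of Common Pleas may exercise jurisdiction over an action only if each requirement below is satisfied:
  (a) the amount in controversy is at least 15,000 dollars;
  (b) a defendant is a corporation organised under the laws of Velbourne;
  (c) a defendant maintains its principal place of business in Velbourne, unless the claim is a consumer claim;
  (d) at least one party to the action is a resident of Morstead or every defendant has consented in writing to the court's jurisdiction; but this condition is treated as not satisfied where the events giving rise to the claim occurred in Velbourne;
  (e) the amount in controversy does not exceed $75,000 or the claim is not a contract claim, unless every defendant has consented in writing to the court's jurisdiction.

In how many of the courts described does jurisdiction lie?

The Superior Court of Velbourne:
  (a) The claim is a consumer claim, not a property claim — that alternative is enough. The exception is not triggered, since the operative events occurred in Morstead, not Velbourne. Condition met.
  (b) The contract was executed in Morstead. Condition met.
  (c) The amount in controversy is $17,000, within the $19,000 ceiling, which satisfies one of the alternatives. Condition met.
  (d) The plaintiff resides in Orinston, which is not Velbourne, so this disjunct is met. Satisfied.
  → Every requirement is satisfied — jurisdiction.
The Velbourne Regional Court:
  (a) The claim is a consumer claim, so one alternative holds. Met.
  (b) The claim does not concern real property; no party resides in Velbourne; the amount in controversy is USD 17,000, above the USD 15,000 ceiling — every alternative fails. Not satisfied.
  (c) The plaintiff resides in Orinston, which is not Velbourne — that alternative is enough. Met.
  (d) The claim is a consumer claim, not a contract claim. The carve-out does not apply: the operative events occurred in Morstead, not Velbourne. Satisfied.
  → No jurisdiction.
The Velbourne Court of Common Pleas:
  (a) The amount in controversy is 17,000 dollars, which meets the 15,000 dollars floor. Condition met.
  (b) The corporate defendant(s) are organised in Morstead, Orinston, not Velbourne. Condition not met.
  (c) The corporate defendant(s) have their principal place of business in Orinston, Wyndora, not Velbourne. The proviso rescues it, though: the claim is a consumer claim. Met.
  (d) Rowan Holtz resides in Morstead, which satisfies one of the alternatives. The exception is not triggered, since the operative events occurred in Morstead, not Velbourne. Met.
  (e) The amount in controversy is USD 17,000, within the 75,000 dollars ceiling, which satisfies one of the alternatives. Condition met.
  → Not every requirement is met — no jurisdiction.
Courts with jurisdiction: the Superior Court of Velbourne — 1 in total.

1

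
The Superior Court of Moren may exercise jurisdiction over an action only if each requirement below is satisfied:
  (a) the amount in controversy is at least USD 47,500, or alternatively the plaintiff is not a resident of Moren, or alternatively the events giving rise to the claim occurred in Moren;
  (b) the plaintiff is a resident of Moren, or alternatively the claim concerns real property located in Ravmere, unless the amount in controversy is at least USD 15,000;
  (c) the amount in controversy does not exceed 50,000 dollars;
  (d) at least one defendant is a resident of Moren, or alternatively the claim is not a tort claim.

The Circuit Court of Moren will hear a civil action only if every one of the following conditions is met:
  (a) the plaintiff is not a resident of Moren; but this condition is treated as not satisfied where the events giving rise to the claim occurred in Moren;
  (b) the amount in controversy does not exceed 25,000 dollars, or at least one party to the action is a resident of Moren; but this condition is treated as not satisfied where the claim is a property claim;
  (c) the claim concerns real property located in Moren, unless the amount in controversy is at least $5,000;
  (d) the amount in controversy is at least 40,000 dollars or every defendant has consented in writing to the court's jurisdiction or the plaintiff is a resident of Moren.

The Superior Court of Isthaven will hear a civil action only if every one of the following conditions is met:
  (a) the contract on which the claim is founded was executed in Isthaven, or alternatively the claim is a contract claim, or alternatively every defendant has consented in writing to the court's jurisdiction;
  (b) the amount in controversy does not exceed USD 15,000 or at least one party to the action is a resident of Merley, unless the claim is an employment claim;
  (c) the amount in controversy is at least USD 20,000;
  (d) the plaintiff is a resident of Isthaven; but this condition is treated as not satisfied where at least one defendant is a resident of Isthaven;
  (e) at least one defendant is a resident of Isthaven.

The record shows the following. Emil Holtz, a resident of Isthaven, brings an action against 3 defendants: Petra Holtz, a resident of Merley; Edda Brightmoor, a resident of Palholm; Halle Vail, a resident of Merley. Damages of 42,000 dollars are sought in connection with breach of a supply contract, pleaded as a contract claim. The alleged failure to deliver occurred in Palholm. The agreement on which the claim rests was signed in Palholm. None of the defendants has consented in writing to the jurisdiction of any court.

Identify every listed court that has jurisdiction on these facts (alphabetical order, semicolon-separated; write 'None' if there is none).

the Superior Court of Moren

The Superior Court of Moren:
  (a) The plaintiff resides in Isthaven, which is not Moren, so one alternative holds. Satisfied.
  (b) The plaintiff resides in Isthaven, not Moren; the claim does not concern real property — none of the alternatives is met. But the amount in controversy is $42,000, which meets the $15,000 floor, and the 'unless' clause therefore excuses the requirement. Satisfied.
  (c) The amount in controversy is 42,000 dollars, within the USD 50,000 ceiling. Satisfied.
  (d) The claim is a contract claim, not a tort claim — that alternative is enough. Met.
  → All conditions met; jurisdiction exists.
The Circuit Court of Moren:
  (a) The plaintiff resides in Isthaven, which is not Moren. And the carve-out is inapplicable — the operative events occurred in Palholm, not Moren. Satisfied.
  (b) The amount in controversy is 42,000 dollars, above the USD 25,000 ceiling; no party resides in Moren — no alternative holds. Condition not met.
  (c) The claim does not concern real property. The proviso rescues it, though: the amount in controversy is $42,000, which meets the USD 5,000 floor. Met.
  (d) The amount in controversy is USD 42,000, which meets the USD 40,000 floor, which satisfies one of the alternatives. Met.
  → At least one condition fails; no jurisdiction.
The Superior Court of Isthaven:
  (a) The claim is a contract claim, which satisfies one of the alternatives. Met.
  (b) Petra Holtz resides in Merley, which satisfies one of the alternatives. Met.
  (c) The amount in controversy is $42,000, which meets the $20,000 floor. Met.
  (d) The plaintiff resides in Isthaven. And the carve-out is inapplicable — no defendant resides in Isthaven (they reside in Merley, Palholm, Merley). Satisfied.
  (e) No defendant resides in Isthaven (they reside in Merley, Palholm, Merley). Not met.
  → Not every requirement is met — no jurisdiction.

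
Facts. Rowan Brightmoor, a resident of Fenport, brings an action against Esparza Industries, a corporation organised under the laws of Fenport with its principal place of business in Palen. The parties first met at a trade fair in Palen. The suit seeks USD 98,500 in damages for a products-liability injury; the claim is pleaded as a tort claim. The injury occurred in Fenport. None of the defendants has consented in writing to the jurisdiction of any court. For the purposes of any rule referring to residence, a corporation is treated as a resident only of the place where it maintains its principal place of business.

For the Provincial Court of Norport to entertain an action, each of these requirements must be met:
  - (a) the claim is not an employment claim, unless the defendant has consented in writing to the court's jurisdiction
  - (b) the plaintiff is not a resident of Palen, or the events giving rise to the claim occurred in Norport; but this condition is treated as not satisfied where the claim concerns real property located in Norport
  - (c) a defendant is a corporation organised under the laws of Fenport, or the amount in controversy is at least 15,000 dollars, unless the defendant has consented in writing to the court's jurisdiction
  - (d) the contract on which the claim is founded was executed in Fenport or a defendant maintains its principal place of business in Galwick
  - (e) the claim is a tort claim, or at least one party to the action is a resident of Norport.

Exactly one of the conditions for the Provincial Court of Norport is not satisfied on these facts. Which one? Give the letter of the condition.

The Provincial Court of Norport:
  (a) The claim is a tort claim, not an employment claim. Satisfied.
  (b) The plaintiff resides in Fenport, which is not Palen, so this disjunct is met. The carve-out does not apply: the claim does not concern real property. Met.
  (c) Esparza Industries is organised under the laws of Fenport — that alternative is enough. Met.
  (d) No contract (and hence no place of execution) is alleged; the corporate defendant(s) have their principal place of business in Palen, not Galwick — every alternative fails. Not met.
  (e) The claim is a tort claim, so this disjunct is met. Met.
Only condition (d) fails.

(d)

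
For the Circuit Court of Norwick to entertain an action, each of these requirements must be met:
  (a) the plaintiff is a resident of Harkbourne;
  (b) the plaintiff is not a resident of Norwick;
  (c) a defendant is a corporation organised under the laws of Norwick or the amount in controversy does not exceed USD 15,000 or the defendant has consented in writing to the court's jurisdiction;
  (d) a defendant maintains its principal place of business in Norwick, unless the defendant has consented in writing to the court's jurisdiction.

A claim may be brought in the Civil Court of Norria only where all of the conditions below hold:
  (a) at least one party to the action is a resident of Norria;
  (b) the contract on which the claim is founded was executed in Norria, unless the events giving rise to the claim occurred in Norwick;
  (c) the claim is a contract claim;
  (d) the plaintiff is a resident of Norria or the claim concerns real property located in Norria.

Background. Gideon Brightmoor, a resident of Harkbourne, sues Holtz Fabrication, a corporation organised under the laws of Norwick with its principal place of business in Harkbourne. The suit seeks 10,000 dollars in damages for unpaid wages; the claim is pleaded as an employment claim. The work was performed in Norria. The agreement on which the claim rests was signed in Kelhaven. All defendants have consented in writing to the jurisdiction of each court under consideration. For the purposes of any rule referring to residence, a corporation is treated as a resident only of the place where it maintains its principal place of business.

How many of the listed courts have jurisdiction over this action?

1

The Circuit Court of Norwick:
  (a) The plaintiff resides in Harkbourne. Condition met.
  (b) The plaintiff resides in Harkbourne, which is not Norwick. Met.
  (c) Holtz Fabrication is organised under the laws of Norwick, which satisfies one of the alternatives. Met.
  (d) The corporate defendant(s) have their principal place of business in Harkbourne, not Norwick. But every defendant has filed written consent, and the 'unless' clause therefore excuses the requirement. Condition met.
  → Every requirement is satisfied — jurisdiction.
The Civil Court of Norria:
  (a) No party resides in Norria. Not satisfied.
  (b) The contract was executed in Kelhaven, not Norria. And the operative events occurred in Norria, not Norwick, so the proviso does not save it. Condition not met.
  (c) The claim is an employment claim, not a contract claim. Fails.
  (d) The plaintiff resides in Harkbourne, not Norria; the claim does not concern real property — none of the alternatives is met. Condition not met.
  → At least one condition fails; no jurisdiction.
Courts with jurisdiction: the Circuit Court of Norwick — 1 in total.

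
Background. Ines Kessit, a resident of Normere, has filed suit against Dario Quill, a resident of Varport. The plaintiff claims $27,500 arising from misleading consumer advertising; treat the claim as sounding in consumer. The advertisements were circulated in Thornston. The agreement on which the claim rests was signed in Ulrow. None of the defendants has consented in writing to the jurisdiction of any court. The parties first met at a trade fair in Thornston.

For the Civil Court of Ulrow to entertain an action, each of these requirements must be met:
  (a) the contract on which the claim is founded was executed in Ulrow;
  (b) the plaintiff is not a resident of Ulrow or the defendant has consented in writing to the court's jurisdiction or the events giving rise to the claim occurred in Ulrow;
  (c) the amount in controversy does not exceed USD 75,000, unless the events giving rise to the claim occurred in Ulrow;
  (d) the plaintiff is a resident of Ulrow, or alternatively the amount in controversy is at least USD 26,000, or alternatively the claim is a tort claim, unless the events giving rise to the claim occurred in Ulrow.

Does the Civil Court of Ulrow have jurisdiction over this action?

Yes

The Civil Court of Ulrow:
  (a) The contract was executed in Ulrow. Met.
  (b) The plaintiff resides in Normere, which is not Ulrow — that alternative is enough. Met.
  (c) The amount in controversy is USD 27,500, within the USD 75,000 ceiling. Condition met.
  (d) The amount in controversy is $27,500, which meets the 26,000 dollars floor — that alternative is enough. Met.
  → All conditions met; jurisdiction exists.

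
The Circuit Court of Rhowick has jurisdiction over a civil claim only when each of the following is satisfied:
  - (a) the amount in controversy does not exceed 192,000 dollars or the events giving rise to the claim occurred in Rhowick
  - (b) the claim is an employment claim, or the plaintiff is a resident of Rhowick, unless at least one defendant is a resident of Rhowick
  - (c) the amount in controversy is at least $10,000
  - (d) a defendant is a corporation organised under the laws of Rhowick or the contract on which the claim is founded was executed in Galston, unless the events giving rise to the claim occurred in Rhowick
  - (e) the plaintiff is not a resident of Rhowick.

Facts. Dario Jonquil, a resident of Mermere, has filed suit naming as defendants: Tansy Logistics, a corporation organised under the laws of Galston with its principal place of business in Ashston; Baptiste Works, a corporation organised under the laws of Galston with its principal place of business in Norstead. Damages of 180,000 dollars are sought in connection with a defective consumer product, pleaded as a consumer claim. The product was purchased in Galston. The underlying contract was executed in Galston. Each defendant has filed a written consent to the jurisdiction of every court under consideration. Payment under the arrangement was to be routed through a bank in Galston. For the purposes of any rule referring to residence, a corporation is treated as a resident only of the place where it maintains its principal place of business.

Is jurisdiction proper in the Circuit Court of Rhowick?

The Circuit Court of Rhowick:
  (a) The amount in controversy is 180,000 dollars, within the 192,000 dollars ceiling — that alternative is enough. Condition met.
  (b) The claim is a consumer claim, not an employment claim; the plaintiff resides in Mermere, not Rhowick — none of the alternatives is met. Nor does the 'unless' clause help: no defendant resides in Rhowick (they reside in Ashston, Norstead). Fails.
  (c) The amount in controversy is $180,000, which meets the $10,000 floor. Satisfied.
  (d) The contract was executed in Galston, so this disjunct is met. Met.
  (e) The plaintiff resides in Mermere, which is not Rhowick. Satisfied.
  → Not every requirement is met — no jurisdiction.

No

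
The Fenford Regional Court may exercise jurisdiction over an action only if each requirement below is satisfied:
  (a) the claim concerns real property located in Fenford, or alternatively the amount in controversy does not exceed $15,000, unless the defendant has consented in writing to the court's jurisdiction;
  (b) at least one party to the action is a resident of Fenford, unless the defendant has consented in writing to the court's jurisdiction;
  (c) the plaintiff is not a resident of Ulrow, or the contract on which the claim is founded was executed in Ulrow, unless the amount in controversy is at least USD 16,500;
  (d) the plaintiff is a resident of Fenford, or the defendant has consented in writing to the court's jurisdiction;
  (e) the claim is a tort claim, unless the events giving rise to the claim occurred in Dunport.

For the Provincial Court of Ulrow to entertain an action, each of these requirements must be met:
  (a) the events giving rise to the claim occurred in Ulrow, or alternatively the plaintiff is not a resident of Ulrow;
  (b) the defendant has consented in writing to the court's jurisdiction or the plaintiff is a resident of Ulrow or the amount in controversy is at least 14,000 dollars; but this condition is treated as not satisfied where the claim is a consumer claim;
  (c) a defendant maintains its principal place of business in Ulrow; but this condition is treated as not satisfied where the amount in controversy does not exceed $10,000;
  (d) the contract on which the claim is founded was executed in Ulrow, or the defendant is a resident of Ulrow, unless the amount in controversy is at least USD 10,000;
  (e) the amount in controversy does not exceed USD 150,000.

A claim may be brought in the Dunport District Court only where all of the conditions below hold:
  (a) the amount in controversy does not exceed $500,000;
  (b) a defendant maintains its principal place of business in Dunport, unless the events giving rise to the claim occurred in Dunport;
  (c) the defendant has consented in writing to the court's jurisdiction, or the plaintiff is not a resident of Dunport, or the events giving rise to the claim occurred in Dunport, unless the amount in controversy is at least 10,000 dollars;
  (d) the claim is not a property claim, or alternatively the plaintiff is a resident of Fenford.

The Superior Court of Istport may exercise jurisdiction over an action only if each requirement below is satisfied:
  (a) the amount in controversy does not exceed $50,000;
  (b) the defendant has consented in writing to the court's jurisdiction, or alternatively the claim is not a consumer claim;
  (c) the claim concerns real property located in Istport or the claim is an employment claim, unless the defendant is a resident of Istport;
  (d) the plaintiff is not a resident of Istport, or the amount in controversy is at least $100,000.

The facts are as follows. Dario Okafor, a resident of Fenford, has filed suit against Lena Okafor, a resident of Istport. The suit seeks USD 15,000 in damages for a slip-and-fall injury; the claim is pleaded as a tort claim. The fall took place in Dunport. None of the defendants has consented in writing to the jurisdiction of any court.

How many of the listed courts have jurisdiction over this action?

The Fenford Regional Court:
  (a) The amount in controversy is $15,000, within the $15,000 ceiling, which satisfies one of the alternatives. Met.
  (b) Dario Okafor resides in Fenford. Condition met.
  (c) The plaintiff resides in Fenford, which is not Ulrow, so this disjunct is met. Satisfied.
  (d) The plaintiff resides in Fenford, so one alternative holds. Met.
  (e) The claim is a tort claim. Satisfied.
  → Jurisdiction lies.
The Provincial Court of Ulrow:
  (a) The plaintiff resides in Fenford, which is not Ulrow, which satisfies one of the alternatives. Condition met.
  (b) The amount in controversy is $15,000, which meets the 14,000 dollars floor, so one alternative holds. The carve-out does not apply: the claim is a tort claim, not a consumer claim. Condition met.
  (c) No defendant is a corporation. Not met.
  (d) No contract (and hence no place of execution) is alleged; the defendant resides in Istport, not Ulrow — none of the alternatives is met. However, the amount in controversy is 15,000 dollars, which meets the USD 10,000 floor, so the 'unless' proviso supplies this condition. Satisfied.
  (e) The amount in controversy is 15,000 dollars, within the USD 150,000 ceiling. Condition met.
  → The court lacks jurisdiction.
The Dunport District Court:
  (a) The amount in controversy is 15,000 dollars, within the $500,000 ceiling. Condition met.
  (b) No defendant is a corporation. However, the operative events occurred in Dunport, so the 'unless' proviso supplies this condition. Met.
  (c) The plaintiff resides in Fenford, which is not Dunport, so one alternative holds. Condition met.
  (d) The claim is a tort claim, not a property claim — that alternative is enough. Condition met.
  → The court has jurisdiction.
The Superior Court of Istport:
  (a) The amount in controversy is $15,000, within the 50,000 dollars ceiling. Satisfied.
  (b) The claim is a tort claim, not a consumer claim — that alternative is enough. Condition met.
  (c) The claim does not concern real property; the claim is a tort claim, not an employment claim — no alternative holds. But the defendant resides in Istport, and the 'unless' clause therefore excuses the requirement. Met.
  (d) The plaintiff resides in Fenford, which is not Istport, which satisfies one of the alternatives. Met.
  → The court has jurisdiction.
Courts with jurisdiction: the Fenford Regional Court, the Dunport District Court, the Superior Court of Istport — 3 in total.

3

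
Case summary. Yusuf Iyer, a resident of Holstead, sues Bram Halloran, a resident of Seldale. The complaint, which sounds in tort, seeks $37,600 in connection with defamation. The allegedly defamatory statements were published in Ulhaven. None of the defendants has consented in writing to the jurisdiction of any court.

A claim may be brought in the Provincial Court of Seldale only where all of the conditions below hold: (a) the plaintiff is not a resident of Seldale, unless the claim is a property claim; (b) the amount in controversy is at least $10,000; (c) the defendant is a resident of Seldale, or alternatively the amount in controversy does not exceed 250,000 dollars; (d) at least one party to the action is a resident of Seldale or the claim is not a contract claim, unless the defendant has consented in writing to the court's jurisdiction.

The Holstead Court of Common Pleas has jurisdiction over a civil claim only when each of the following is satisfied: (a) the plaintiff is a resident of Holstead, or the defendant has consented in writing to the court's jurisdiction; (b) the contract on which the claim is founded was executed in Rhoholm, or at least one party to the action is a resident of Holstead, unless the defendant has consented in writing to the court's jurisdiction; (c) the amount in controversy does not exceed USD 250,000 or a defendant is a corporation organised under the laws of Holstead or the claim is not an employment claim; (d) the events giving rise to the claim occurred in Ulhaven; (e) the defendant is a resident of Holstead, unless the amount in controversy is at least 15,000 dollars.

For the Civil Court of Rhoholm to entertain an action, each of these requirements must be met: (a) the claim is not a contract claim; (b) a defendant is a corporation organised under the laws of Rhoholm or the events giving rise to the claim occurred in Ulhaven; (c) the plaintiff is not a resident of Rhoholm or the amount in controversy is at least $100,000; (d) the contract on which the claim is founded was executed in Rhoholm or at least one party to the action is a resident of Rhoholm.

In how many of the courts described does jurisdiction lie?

The Provincial Court of Seldale:
  (a) The plaintiff resides in Holstead, which is not Seldale. Satisfied.
  (b) The amount in controversy is USD 37,600, which meets the 10,000 dollars floor. Met.
  (c) The defendant resides in Seldale, so one alternative holds. Satisfied.
  (d) Bram Halloran resides in Seldale — that alternative is enough. Met.
  → Jurisdiction lies.
The Holstead Court of Common Pleas:
  (a) The plaintiff resides in Holstead, which satisfies one of the alternatives. Satisfied.
  (b) Yusuf Iyer resides in Holstead, so this disjunct is met. Met.
  (c) The amount in controversy is $37,600, within the $250,000 ceiling, so this disjunct is met. Met.
  (d) The operative events occurred in Ulhaven. Condition met.
  (e) The defendant resides in Seldale, not Holstead. But the amount in controversy is $37,600, which meets the USD 15,000 floor, and the 'unless' clause therefore excuses the requirement. Met.
  → The court has jurisdiction.
The Civil Court of Rhoholm:
  (a) The claim is a tort claim, not a contract claim. Met.
  (b) The operative events occurred in Ulhaven, which satisfies one of the alternatives. Condition met.
  (c) The plaintiff resides in Holstead, which is not Rhoholm, which satisfies one of the alternatives. Met.
  (d) No contract (and hence no place of execution) is alleged; no party resides in Rhoholm — none of the alternatives is met. Fails.
  → Not every requirement is met — no jurisdiction.
Courts with jurisdiction: the Provincial Court of Seldale, the Holstead Court of Common Pleas — 2 in total.

2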